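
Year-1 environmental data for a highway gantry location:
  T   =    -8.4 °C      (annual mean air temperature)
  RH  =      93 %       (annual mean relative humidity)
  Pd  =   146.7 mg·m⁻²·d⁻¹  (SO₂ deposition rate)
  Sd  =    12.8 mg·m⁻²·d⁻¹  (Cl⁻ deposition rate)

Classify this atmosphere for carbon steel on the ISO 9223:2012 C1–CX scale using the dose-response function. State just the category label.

carbon steel: temperature factor f = +0.150·(-18.4) = -2.7600
  SO₂ term: 1.77·146.7^0.52·exp(0.02·93-2.7600) = 9.631
  Cl⁻ term: 0.102·12.8^0.62·exp(0.033·93+0.04·-8.4) = 7.621
  sum: 9.631 + 7.621 → r_corr = 17.25 μm/a
Category bounds: 1.3…25 μm/a bracket r_corr ⇒ C2

C2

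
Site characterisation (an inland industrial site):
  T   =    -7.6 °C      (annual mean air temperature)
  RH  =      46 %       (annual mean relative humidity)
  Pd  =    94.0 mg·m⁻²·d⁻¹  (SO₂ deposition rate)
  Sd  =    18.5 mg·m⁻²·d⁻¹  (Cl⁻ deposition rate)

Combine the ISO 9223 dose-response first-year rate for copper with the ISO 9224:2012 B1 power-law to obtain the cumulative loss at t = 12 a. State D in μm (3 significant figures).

copper: T≤10 °C ⇒ hinge +0.126·(-7.6−10) = -2.2176
  Pd branch = 0.0053·Pd^0.26·e^(0.059·RH+f) = 0.02837 μm/a
  Sd branch = 0.01025·Sd^0.27·e^(0.036·RH+0.049·T) = 0.08134 μm/a
  sum: 0.02837 + 0.08134 → r_corr = 0.1097 μm/a
Power-law: D(12) = r_corr · 12^0.667
  D(12) = 0.1097 × 12^0.667 = 0.1097 × 5.246 = 0.5755 μm

D(12) = 0.576 μm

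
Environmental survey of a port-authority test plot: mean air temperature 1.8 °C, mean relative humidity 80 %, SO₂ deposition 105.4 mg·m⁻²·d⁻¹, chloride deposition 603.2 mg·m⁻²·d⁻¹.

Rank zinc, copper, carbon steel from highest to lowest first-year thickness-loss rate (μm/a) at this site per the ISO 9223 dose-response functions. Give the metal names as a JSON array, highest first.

["carbon steel", "zinc", "copper"]

zinc: T≤10 °C ⇒ hinge +0.038·(1.8−10) = -0.3116
  sulphur-dioxide contribution → 2.907 μm/a
  chloride contribution → 1.487 μm/a
  ⇒ r_corr(zinc) = 4.394 μm/a
copper: T≤10 °C ⇒ hinge +0.126·(1.8−10) = -1.0332
  sulphur-dioxide contribution → 0.7102 μm/a
  chloride contribution → 1.123 μm/a
  total first-year rate 1.834 μm/a
carbon steel: temperature factor f = +0.150·(-8.2) = -1.2300
  sulphur-dioxide contribution → 28.88 μm/a
  chloride contribution → 81.34 μm/a
  total first-year rate 110.2 μm/a
Ordering by μm/a: carbon steel (110) > zinc (4.39) > copper (1.83)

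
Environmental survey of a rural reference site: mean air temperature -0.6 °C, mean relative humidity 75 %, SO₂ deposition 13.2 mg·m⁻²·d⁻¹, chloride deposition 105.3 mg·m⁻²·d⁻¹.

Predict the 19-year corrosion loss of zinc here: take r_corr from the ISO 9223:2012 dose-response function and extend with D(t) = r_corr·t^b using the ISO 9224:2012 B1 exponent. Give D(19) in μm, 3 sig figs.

D(19) = 14.0 μm

zinc: f(T) = +0.038·(T−10) [T≤10 °C] = -0.4028
  SO₂ term: 0.0129·13.2^0.44·exp(0.046·75-0.4028) = 0.8453
  Cl⁻ term: 0.0175·105.3^0.57·exp(0.008·75+0.085·-0.6) = 0.4308
  sum: 0.8453 + 0.4308 → r_corr = 1.276 μm/a
Long-term exponent b (ISO 9224 Table 2, B1) = 0.813
  D(19) = 1.276 × 19^0.813 = 1.276 × 10.96 = 13.98 μm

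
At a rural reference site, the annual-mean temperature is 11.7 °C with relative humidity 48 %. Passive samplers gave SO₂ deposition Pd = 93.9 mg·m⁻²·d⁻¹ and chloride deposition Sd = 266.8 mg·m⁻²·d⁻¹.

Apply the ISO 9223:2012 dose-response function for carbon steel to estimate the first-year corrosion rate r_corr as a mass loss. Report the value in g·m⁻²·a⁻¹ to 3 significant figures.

r_corr = 550 g·m⁻²·a⁻¹

carbon steel: f(T) = -0.054·(T−10) [T>10 °C] = -0.0918
  SO₂ term: 1.77·93.9^0.52·exp(0.02·48-0.0918) = 44.75
  Sd branch = 0.102·Sd^0.62·e^(0.033·RH+0.04·T) = 25.35 μm/a
  r_corr = 44.75 + 25.35 = 70.1 μm/a
Convert to mass loss: 70.1 μm/a × 7.85 g/cm³ = 550.3 g·m⁻²·a⁻¹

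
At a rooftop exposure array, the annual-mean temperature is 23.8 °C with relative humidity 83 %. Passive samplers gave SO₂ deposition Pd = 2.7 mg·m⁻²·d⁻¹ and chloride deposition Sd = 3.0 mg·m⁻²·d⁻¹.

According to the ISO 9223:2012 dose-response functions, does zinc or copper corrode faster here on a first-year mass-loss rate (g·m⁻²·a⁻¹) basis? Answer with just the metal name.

zinc: f(T) = -0.071·(T−10) [T>10 °C] = -0.9798
  Pd branch = 0.0129·Pd^0.44·e^(0.046·RH+f) = 0.3412 μm/a
  Cl⁻ term: 0.0175·3.0^0.57·exp(0.008·83+0.085·23.8) = 0.4808
  r_corr = 0.3412 + 0.4808 = 0.822 μm/a
  mass loss = 0.822 μm/a × 7.14 g/cm³ = 5.869 g·m⁻²·a⁻¹
copper: f(T) = -0.080·(T−10) [T>10 °C] = -1.1040
  Pd branch = 0.0053·Pd^0.26·e^(0.059·RH+f) = 0.3046 μm/a
  Cl⁻ term: 0.01025·3.0^0.27·exp(0.036·83+0.049·23.8) = 0.8784
  sum: 0.3046 + 0.8784 → r_corr = 1.183 μm/a
  mass loss = 1.183 μm/a × 8.96 g/cm³ = 10.6 g·m⁻²·a⁻¹
Ordering by g·m⁻²·a⁻¹: copper (10.6) > zinc (5.87)

copper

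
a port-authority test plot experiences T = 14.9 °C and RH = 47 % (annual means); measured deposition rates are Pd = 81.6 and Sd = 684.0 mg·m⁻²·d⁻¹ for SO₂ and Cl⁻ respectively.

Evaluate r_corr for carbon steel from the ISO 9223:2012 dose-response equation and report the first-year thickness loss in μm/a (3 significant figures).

carbon steel: T>10 °C ⇒ hinge -0.054·(14.9−10) = -0.2646
  Pd branch = 1.77·Pd^0.52·e^(0.02·RH+f) = 34.31 μm/a
  Cl⁻ term: 0.102·684.0^0.62·exp(0.033·47+0.04·14.9) = 49.98
  r_corr = 34.31 + 49.98 = 84.28 μm/a

r_corr = 84.3 μm/a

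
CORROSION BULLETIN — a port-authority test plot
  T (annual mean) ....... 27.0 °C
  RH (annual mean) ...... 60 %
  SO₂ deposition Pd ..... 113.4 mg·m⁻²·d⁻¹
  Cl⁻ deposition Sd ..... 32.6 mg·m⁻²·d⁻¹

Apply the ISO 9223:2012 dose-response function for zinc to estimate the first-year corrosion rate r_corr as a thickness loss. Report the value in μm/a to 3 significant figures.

zinc: f(T) = -0.071·(T−10) [T>10 °C] = -1.2070
  Pd branch = 0.0129·Pd^0.44·e^(0.046·RH+f) = 0.4887 μm/a
  Cl⁻ term: 0.0175·32.6^0.57·exp(0.008·60+0.085·27.0) = 2.045
  r_corr = 0.4887 + 2.045 = 2.534 μm/a

r_corr = 2.53 μm/a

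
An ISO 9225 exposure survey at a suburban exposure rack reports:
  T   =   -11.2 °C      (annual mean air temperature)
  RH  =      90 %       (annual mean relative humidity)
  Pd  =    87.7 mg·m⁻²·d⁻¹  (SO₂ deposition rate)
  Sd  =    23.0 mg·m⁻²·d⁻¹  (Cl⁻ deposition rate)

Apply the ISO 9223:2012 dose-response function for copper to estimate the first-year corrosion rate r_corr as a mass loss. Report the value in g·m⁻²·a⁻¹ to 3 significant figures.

copper: f(T) = +0.126·(T−10) [T≤10 °C] = -2.6712
  sulphur-dioxide contribution → 0.2374 μm/a
  chloride contribution → 0.3525 μm/a
  ⇒ r_corr(copper) = 0.5899 μm/a
Convert to mass loss: 0.5899 μm/a × 8.96 g/cm³ = 5.285 g·m⁻²·a⁻¹

r_corr = 5.29 g·m⁻²·a⁻¹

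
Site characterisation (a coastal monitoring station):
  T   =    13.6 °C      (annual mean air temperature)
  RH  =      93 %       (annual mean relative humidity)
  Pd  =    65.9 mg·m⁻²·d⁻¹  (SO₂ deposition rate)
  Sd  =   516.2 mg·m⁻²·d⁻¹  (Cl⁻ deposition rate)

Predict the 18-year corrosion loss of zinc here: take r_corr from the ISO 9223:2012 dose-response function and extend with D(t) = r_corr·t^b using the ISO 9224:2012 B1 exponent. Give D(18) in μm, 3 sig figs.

zinc: f(T) = -0.071·(T−10) [T>10 °C] = -0.2556
  Pd branch = 0.0129·Pd^0.44·e^(0.046·RH+f) = 4.548 μm/a
  Sd branch = 0.0175·Sd^0.57·e^(0.008·RH+0.085·T) = 4.116 μm/a
  sum: 4.548 + 4.116 → r_corr = 8.664 μm/a
ISO 9224: D(t) = r_corr · t^b with b = 0.813 (zinc, B1)
  D(18) = 8.664 × 18^0.813 = 8.664 × 10.48 = 90.84 μm

D(18) = 90.8 μm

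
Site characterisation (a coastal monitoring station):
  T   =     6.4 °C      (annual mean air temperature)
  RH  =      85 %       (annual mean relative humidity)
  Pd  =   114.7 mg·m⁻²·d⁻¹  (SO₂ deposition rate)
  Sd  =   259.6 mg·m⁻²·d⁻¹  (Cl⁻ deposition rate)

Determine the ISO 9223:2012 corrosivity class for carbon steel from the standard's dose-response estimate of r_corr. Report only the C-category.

carbon steel: f(T) = +0.150·(T−10) [T≤10 °C] = -0.5400
  SO₂ term: 1.77·114.7^0.52·exp(0.02·85-0.5400) = 66.49
  Sd branch = 0.102·Sd^0.62·e^(0.033·RH+0.04·T) = 68.37 μm/a
  r_corr = 66.49 + 68.37 = 134.9 μm/a
135 μm/a falls in (80, 200] for carbon steel → category C5

C5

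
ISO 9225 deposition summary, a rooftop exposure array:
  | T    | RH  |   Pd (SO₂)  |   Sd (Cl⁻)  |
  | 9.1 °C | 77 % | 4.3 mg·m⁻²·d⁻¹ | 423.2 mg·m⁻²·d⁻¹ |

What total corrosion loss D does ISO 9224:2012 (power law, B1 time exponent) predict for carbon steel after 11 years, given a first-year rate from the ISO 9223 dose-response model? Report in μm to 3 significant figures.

carbon steel: f(T) = +0.150·(T−10) [T≤10 °C] = -0.1350
  SO₂ term: 1.77·4.3^0.52·exp(0.02·77-0.1350) = 15.4
  Cl⁻ term: 0.102·423.2^0.62·exp(0.033·77+0.04·9.1) = 79.19
  sum: 15.4 + 79.19 → r_corr = 94.59 μm/a
Power-law: D(11) = r_corr · 11^0.523
  D(11) = 94.59 × 11^0.523 = 94.59 × 3.505 = 331.5 μm

D(11) = 332 μm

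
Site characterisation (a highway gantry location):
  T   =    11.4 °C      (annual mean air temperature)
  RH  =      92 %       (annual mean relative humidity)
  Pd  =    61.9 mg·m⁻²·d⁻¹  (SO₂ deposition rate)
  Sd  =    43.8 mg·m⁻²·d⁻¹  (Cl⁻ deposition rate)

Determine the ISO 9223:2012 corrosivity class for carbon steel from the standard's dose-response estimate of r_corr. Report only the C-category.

carbon steel: T>10 °C ⇒ hinge -0.054·(11.4−10) = -0.0756
  Pd branch = 1.77·Pd^0.52·e^(0.02·RH+f) = 88.29 μm/a
  Sd branch = 0.102·Sd^0.62·e^(0.033·RH+0.04·T) = 34.9 μm/a
  r_corr = 88.29 + 34.9 = 123.2 μm/a
ISO 9223 Table 2 (carbon steel): 80 < 123 ≤ 200 μm/a ⇒ C5

C5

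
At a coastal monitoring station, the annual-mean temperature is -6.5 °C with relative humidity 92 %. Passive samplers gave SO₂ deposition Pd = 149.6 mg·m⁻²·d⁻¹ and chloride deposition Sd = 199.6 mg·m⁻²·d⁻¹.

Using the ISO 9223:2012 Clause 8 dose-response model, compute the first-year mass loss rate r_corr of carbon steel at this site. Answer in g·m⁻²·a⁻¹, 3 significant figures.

r_corr = 442 g·m⁻²·a⁻¹

carbon steel: temperature factor f = +0.150·(-16.5) = -2.4750
  sulphur-dioxide contribution → 12.68 μm/a
  chloride contribution → 43.68 μm/a
  ⇒ r_corr(carbon steel) = 56.36 μm/a
Convert to mass loss: 56.36 μm/a × 7.85 g/cm³ = 442.5 g·m⁻²·a⁻¹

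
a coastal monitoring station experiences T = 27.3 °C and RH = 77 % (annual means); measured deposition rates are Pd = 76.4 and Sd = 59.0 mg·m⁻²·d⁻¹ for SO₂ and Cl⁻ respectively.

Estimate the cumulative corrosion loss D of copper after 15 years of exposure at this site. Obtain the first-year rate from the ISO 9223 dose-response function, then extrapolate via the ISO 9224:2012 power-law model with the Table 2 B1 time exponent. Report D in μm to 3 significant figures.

copper: temperature factor f = -0.080·(17.3) = -1.3840
  SO₂ term: 0.0053·76.4^0.26·exp(0.059·77-1.3840) = 0.3853
  Cl⁻ term: 0.01025·59.0^0.27·exp(0.036·77+0.049·27.3) = 1.878
  sum: 0.3853 + 1.878 → r_corr = 2.263 μm/a
Power-law: D(15) = r_corr · 15^0.667
  D(15) = 2.263 × 15^0.667 = 2.263 × 6.088 = 13.78 μm

D(15) = 13.8 μm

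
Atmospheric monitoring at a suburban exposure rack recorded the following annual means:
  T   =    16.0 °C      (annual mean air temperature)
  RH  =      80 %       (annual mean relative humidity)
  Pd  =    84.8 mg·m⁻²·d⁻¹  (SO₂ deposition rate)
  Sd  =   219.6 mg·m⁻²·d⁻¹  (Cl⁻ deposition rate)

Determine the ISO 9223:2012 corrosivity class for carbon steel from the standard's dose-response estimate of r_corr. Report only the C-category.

C5

carbon steel: T>10 °C ⇒ hinge -0.054·(16.0−10) = -0.3240
  SO₂ term: 1.77·84.8^0.52·exp(0.02·80-0.3240) = 63.81
  Cl⁻ term: 0.102·219.6^0.62·exp(0.033·80+0.04·16.0) = 76.72
  r_corr = 63.81 + 76.72 = 140.5 μm/a
Category bounds: 80…200 μm/a bracket r_corr ⇒ C5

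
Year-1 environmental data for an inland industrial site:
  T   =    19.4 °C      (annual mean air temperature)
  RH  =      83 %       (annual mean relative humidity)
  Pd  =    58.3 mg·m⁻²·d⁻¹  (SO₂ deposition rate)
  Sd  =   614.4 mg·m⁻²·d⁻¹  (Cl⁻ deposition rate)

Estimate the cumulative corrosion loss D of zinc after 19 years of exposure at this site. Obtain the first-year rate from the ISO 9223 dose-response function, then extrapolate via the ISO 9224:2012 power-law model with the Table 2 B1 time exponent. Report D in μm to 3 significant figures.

zinc: f(T) = -0.071·(T−10) [T>10 °C] = -0.6674
  sulphur-dioxide contribution → 1.802 μm/a
  chloride contribution → 6.87 μm/a
  total first-year rate 8.672 μm/a
Power-law: D(19) = r_corr · 19^0.813
  D(19) = 8.672 × 19^0.813 = 8.672 × 10.96 = 95.01 μm

D(19) = 95.0 μm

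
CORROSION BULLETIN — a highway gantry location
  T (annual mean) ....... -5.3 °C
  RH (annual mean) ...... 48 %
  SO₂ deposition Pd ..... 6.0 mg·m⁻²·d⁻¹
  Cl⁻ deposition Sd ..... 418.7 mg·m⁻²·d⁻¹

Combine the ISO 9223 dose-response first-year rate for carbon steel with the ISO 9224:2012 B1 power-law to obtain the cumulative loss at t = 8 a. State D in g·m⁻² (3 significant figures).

carbon steel: T≤10 °C ⇒ hinge +0.150·(-5.3−10) = -2.2950
  sulphur-dioxide contribution → 1.183 μm/a
  chloride contribution → 16.98 μm/a
  total first-year rate 18.17 μm/a
ISO 9224: D(t) = r_corr · t^b with b = 0.523 (carbon steel, B1)
  D(8) = 18.17 × 8^0.523 = 18.17 × 2.967 = 53.9 μm
  Mass loss = 53.9 μm × 7.85 g/cm³ = 423.1 g·m⁻²

D(8) = 423 g·m⁻²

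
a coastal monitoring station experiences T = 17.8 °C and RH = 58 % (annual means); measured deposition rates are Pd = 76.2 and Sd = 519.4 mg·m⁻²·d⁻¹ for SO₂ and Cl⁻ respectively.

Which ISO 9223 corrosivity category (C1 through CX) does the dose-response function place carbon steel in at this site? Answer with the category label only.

C5

carbon steel: temperature factor f = -0.054·(7.8) = -0.4212
  sulphur-dioxide contribution → 35.27 μm/a
  chloride contribution → 68.03 μm/a
  total first-year rate 103.3 μm/a
103 μm/a falls in (80, 200] for carbon steel → category C5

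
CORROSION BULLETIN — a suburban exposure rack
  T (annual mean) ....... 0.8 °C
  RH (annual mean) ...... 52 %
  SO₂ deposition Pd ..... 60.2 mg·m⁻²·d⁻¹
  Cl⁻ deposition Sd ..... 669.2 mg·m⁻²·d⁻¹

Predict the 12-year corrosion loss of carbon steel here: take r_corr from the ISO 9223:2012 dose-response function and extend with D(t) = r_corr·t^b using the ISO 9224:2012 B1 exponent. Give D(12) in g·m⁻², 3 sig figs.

carbon steel: f(T) = +0.150·(T−10) [T≤10 °C] = -1.3800
  sulphur-dioxide contribution → 10.61 μm/a
  chloride contribution → 33.08 μm/a
  total first-year rate 43.69 μm/a
Long-term exponent b (ISO 9224 Table 2, B1) = 0.523
  D(12) = 43.69 × 12^0.523 = 43.69 × 3.668 = 160.3 μm
  Mass loss = 160.3 μm × 7.85 g/cm³ = 1258 g·m⁻²

D(12) = 1.26e+03 g·m⁻²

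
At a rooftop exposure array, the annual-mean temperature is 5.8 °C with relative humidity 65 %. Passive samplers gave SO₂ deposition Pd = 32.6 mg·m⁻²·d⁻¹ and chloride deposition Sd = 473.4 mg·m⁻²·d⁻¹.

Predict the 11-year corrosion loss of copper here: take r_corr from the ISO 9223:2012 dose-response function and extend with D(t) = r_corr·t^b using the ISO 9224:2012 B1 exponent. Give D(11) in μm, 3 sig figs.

copper: T≤10 °C ⇒ hinge +0.126·(5.8−10) = -0.5292
  Pd branch = 0.0053·Pd^0.26·e^(0.059·RH+f) = 0.3576 μm/a
  Cl⁻ term: 0.01025·473.4^0.27·exp(0.036·65+0.049·5.8) = 0.746
  sum: 0.3576 + 0.746 → r_corr = 1.104 μm/a
Power-law: D(11) = r_corr · 11^0.667
  D(11) = 1.104 × 11^0.667 = 1.104 × 4.95 = 5.463 μm

D(11) = 5.46 μm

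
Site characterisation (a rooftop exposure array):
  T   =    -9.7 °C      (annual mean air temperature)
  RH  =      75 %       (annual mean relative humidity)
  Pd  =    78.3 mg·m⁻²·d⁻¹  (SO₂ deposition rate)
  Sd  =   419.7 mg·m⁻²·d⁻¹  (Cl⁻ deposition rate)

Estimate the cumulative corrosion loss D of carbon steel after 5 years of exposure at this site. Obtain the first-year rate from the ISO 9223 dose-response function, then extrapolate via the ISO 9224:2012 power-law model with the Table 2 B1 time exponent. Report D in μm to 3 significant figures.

carbon steel: f(T) = +0.150·(T−10) [T≤10 °C] = -2.9550
  Pd branch = 1.77·Pd^0.52·e^(0.02·RH+f) = 3.989 μm/a
  Cl⁻ term: 0.102·419.7^0.62·exp(0.033·75+0.04·-9.7) = 34.77
  r_corr = 3.989 + 34.77 = 38.76 μm/a
Power-law: D(5) = r_corr · 5^0.523
  D(5) = 38.76 × 5^0.523 = 38.76 × 2.32 = 89.93 μm

D(5) = 89.9 μm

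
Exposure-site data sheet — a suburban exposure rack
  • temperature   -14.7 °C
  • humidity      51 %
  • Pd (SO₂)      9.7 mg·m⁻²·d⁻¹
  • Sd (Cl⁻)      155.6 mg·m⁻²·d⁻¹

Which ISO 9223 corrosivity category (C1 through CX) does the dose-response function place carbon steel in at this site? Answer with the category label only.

carbon steel: temperature factor f = +0.150·(-24.7) = -3.7050
  SO₂ term: 1.77·9.7^0.52·exp(0.02·51-3.7050) = 0.3936
  Sd branch = 0.102·Sd^0.62·e^(0.033·RH+0.04·T) = 6.969 μm/a
  sum: 0.3936 + 6.969 → r_corr = 7.363 μm/a
Category bounds: 1.3…25 μm/a bracket r_corr ⇒ C2

C2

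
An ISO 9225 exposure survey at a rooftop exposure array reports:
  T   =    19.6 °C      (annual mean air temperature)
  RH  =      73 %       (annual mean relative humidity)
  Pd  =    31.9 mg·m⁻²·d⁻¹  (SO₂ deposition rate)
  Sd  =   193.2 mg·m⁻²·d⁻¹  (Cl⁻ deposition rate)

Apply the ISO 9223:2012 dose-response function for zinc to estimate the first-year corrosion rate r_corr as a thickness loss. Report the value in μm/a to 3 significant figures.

r_corr = 4.20 μm/a

zinc: f(T) = -0.071·(T−10) [T>10 °C] = -0.6816
  SO₂ term: 0.0129·31.9^0.44·exp(0.046·73-0.6816) = 0.8602
  Cl⁻ term: 0.0175·193.2^0.57·exp(0.008·73+0.085·19.6) = 3.336
  r_corr = 0.8602 + 3.336 = 4.196 μm/a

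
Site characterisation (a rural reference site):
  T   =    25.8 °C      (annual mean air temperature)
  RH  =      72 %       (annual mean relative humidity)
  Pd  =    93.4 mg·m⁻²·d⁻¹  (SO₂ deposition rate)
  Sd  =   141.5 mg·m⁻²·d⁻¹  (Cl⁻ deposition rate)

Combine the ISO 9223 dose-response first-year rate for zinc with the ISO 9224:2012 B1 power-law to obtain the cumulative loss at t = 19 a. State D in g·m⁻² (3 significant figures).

zinc: T>10 °C ⇒ hinge -0.071·(25.8−10) = -1.1218
  sulphur-dioxide contribution → 0.8487 μm/a
  chloride contribution → 4.694 μm/a
  ⇒ r_corr(zinc) = 5.543 μm/a
Long-term exponent b (ISO 9224 Table 2, B1) = 0.813
  D(19) = 5.543 × 19^0.813 = 5.543 × 10.96 = 60.72 μm
  Mass loss = 60.72 μm × 7.14 g/cm³ = 433.5 g·m⁻²

D(19) = 434 g·m⁻²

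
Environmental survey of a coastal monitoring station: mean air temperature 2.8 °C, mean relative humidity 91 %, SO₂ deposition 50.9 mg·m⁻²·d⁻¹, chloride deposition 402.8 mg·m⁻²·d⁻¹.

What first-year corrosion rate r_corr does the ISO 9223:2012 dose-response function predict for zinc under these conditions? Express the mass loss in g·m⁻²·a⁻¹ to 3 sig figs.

r_corr = 36.0 g·m⁻²·a⁻¹

zinc: T≤10 °C ⇒ hinge +0.038·(2.8−10) = -0.2736
  sulphur-dioxide contribution → 3.636 μm/a
  chloride contribution → 1.404 μm/a
  total first-year rate 5.041 μm/a
Convert to mass loss: 5.041 μm/a × 7.14 g/cm³ = 35.99 g·m⁻²·a⁻¹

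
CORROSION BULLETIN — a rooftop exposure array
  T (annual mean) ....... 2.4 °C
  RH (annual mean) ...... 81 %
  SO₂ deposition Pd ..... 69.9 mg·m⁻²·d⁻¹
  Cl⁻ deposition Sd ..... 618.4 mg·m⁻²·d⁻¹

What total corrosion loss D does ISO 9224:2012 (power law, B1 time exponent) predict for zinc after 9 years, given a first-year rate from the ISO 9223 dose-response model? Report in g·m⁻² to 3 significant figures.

zinc: T≤10 °C ⇒ hinge +0.038·(2.4−10) = -0.2888
  sulphur-dioxide contribution → 2.6 μm/a
  chloride contribution → 1.6 μm/a
  total first-year rate 4.2 μm/a
Long-term exponent b (ISO 9224 Table 2, B1) = 0.813
  D(9) = 4.2 × 9^0.813 = 4.2 × 5.968 = 25.06 μm
  Mass loss = 25.06 μm × 7.14 g/cm³ = 178.9 g·m⁻²

D(9) = 179 g·m⁻²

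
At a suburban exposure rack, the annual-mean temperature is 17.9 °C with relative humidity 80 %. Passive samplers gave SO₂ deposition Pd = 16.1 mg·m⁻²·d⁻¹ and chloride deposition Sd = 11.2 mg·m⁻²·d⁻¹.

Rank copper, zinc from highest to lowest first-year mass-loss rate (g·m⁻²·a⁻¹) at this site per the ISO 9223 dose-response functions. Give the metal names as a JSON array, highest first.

copper: f(T) = -0.080·(T−10) [T>10 °C] = -0.6320
  sulphur-dioxide contribution → 0.6508 μm/a
  chloride contribution → 0.8428 μm/a
  ⇒ r_corr(copper) = 1.494 μm/a
  mass loss = 1.494 μm/a × 8.96 g/cm³ = 13.38 g·m⁻²·a⁻¹
zinc: temperature factor f = -0.071·(7.9) = -0.5609
  sulphur-dioxide contribution → 0.9913 μm/a
  chloride contribution → 0.6023 μm/a
  total first-year rate 1.594 μm/a
  mass loss = 1.594 μm/a × 7.14 g/cm³ = 11.38 g·m⁻²·a⁻¹
Ordering by g·m⁻²·a⁻¹: copper (13.4) > zinc (11.4)

["copper", "zinc"]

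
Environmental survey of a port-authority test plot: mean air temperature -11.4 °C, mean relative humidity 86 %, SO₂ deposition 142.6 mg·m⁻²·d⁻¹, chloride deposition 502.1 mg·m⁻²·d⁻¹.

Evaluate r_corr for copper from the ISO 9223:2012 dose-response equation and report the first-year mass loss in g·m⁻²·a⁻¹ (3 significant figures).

r_corr = 8.09 g·m⁻²·a⁻¹

copper: temperature factor f = +0.126·(-21.4) = -2.6964
  SO₂ term: 0.0053·142.6^0.26·exp(0.059·86-2.6964) = 0.2075
  Sd branch = 0.01025·Sd^0.27·e^(0.036·RH+0.049·T) = 0.6949 μm/a
  r_corr = 0.2075 + 0.6949 = 0.9023 μm/a
Convert to mass loss: 0.9023 μm/a × 8.96 g/cm³ = 8.085 g·m⁻²·a⁻¹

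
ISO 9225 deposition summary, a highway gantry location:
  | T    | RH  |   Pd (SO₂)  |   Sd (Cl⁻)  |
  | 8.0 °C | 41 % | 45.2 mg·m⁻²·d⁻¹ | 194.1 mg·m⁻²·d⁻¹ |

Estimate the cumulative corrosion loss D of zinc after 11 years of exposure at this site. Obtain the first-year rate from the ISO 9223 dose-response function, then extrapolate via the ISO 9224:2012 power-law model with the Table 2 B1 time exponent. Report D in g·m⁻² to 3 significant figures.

zinc: temperature factor f = +0.038·(-2.0) = -0.0760
  SO₂ term: 0.0129·45.2^0.44·exp(0.046·41-0.0760) = 0.4216
  Cl⁻ term: 0.0175·194.1^0.57·exp(0.008·41+0.085·8.0) = 0.966
  r_corr = 0.4216 + 0.966 = 1.388 μm/a
ISO 9224: D(t) = r_corr · t^b with b = 0.813 (zinc, B1)
  D(11) = 1.388 × 11^0.813 = 1.388 × 7.025 = 9.748 μm
  Mass loss = 9.748 μm × 7.14 g/cm³ = 69.6 g·m⁻²

D(11) = 69.6 g·m⁻²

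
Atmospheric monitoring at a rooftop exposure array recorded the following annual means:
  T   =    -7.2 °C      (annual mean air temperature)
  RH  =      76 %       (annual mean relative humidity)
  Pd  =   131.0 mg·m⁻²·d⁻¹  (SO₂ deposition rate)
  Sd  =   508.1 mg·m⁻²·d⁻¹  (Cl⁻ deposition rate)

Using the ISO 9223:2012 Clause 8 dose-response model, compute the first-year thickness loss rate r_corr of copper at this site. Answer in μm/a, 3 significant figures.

r_corr = 0.788 μm/a

copper: temperature factor f = +0.126·(-17.2) = -2.1672
  Pd branch = 0.0053·Pd^0.26·e^(0.059·RH+f) = 0.191 μm/a
  Cl⁻ term: 0.01025·508.1^0.27·exp(0.036·76+0.049·-7.2) = 0.5975
  r_corr = 0.191 + 0.5975 = 0.7885 μm/a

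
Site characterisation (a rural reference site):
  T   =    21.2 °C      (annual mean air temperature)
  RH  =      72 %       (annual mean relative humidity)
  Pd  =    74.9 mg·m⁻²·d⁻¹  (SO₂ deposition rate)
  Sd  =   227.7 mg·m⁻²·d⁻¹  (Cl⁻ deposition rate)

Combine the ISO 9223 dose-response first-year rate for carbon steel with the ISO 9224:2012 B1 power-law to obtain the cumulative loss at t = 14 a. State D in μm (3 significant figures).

D(14) = 448 μm

carbon steel: temperature factor f = -0.054·(11.2) = -0.6048
  SO₂ term: 1.77·74.9^0.52·exp(0.02·72-0.6048) = 38.5
  Sd branch = 0.102·Sd^0.62·e^(0.033·RH+0.04·T) = 74.19 μm/a
  r_corr = 38.5 + 74.19 = 112.7 μm/a
ISO 9224: D(t) = r_corr · t^b with b = 0.523 (carbon steel, B1)
  D(14) = 112.7 × 14^0.523 = 112.7 × 3.976 = 448 μm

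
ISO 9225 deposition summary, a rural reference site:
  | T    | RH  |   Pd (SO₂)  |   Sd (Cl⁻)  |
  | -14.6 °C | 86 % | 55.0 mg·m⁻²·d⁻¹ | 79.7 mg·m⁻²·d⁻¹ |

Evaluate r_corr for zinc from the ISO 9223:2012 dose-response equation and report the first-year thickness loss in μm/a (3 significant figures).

zinc: T≤10 °C ⇒ hinge +0.038·(-14.6−10) = -0.9348
  SO₂ term: 0.0129·55.0^0.44·exp(0.046·86-0.9348) = 1.543
  Sd branch = 0.0175·Sd^0.57·e^(0.008·RH+0.085·T) = 0.1221 μm/a
  sum: 1.543 + 0.1221 → r_corr = 1.665 μm/a

r_corr = 1.67 μm/a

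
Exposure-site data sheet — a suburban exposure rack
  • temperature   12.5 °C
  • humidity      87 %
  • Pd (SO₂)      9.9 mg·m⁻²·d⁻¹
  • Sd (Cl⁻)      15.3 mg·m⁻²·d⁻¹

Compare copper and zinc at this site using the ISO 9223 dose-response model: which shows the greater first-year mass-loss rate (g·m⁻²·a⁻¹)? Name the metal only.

copper

copper: f(T) = -0.080·(T−10) [T>10 °C] = -0.2000
  sulphur-dioxide contribution → 1.335 μm/a
  chloride contribution → 0.9053 μm/a
  total first-year rate 2.24 μm/a
  mass loss = 2.24 μm/a × 8.96 g/cm³ = 20.07 g·m⁻²·a⁻¹
zinc: f(T) = -0.071·(T−10) [T>10 °C] = -0.1775
  sulphur-dioxide contribution → 1.62 μm/a
  chloride contribution → 0.4809 μm/a
  total first-year rate 2.101 μm/a
  mass loss = 2.101 μm/a × 7.14 g/cm³ = 15 g·m⁻²·a⁻¹
Ordering by g·m⁻²·a⁻¹: copper (20.1) > zinc (15)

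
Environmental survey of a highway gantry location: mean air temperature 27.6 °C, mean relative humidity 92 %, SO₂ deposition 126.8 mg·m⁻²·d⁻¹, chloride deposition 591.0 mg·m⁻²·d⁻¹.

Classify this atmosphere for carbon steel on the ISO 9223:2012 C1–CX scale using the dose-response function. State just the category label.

carbon steel: T>10 °C ⇒ hinge -0.054·(27.6−10) = -0.9504
  sulphur-dioxide contribution → 53.45 μm/a
  chloride contribution → 334.9 μm/a
  ⇒ r_corr(carbon steel) = 388.4 μm/a
388 μm/a falls in (200, 700] for carbon steel → category CX

CX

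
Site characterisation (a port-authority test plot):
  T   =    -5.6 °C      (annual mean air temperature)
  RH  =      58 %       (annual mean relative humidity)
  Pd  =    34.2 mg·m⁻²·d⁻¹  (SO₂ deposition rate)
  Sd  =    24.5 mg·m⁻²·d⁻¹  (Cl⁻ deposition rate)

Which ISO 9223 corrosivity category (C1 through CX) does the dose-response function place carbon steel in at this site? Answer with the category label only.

carbon steel: T≤10 °C ⇒ hinge +0.150·(-5.6−10) = -2.3400
  sulphur-dioxide contribution → 3.413 μm/a
  chloride contribution → 4.016 μm/a
  ⇒ r_corr(carbon steel) = 7.43 μm/a
7.43 μm/a falls in (1.3, 25] for carbon steel → category C2

C2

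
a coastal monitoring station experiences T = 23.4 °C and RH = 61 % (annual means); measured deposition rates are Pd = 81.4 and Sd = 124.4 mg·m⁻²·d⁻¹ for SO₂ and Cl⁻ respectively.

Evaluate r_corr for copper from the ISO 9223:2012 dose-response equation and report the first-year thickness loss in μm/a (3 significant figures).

r_corr = 1.27 μm/a

copper: f(T) = -0.080·(T−10) [T>10 °C] = -1.0720
  SO₂ term: 0.0053·81.4^0.26·exp(0.059·61-1.0720) = 0.2082
  Cl⁻ term: 0.01025·124.4^0.27·exp(0.036·61+0.049·23.4) = 1.067
  sum: 0.2082 + 1.067 → r_corr = 1.275 μm/a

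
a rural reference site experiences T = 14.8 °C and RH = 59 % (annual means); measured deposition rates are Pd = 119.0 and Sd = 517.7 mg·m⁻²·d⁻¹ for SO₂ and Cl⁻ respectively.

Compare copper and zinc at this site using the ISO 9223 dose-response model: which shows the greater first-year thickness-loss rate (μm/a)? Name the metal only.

copper: T>10 °C ⇒ hinge -0.080·(14.8−10) = -0.3840
  sulphur-dioxide contribution → 0.4064 μm/a
  chloride contribution → 0.957 μm/a
  ⇒ r_corr(copper) = 1.363 μm/a
zinc: f(T) = -0.071·(T−10) [T>10 °C] = -0.3408
  sulphur-dioxide contribution → 1.134 μm/a
  chloride contribution → 3.479 μm/a
  ⇒ r_corr(zinc) = 4.612 μm/a
Ordering by μm/a: zinc (4.61) > copper (1.36)

zinc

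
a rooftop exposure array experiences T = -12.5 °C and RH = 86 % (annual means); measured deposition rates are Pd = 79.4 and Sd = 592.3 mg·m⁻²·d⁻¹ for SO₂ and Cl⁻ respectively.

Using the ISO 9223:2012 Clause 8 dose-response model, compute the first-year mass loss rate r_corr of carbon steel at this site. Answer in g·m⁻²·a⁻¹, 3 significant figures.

r_corr = 460 g·m⁻²·a⁻¹

carbon steel: T≤10 °C ⇒ hinge +0.150·(-12.5−10) = -3.3750
  sulphur-dioxide contribution → 3.289 μm/a
  chloride contribution → 55.33 μm/a
  ⇒ r_corr(carbon steel) = 58.62 μm/a
Convert to mass loss: 58.62 μm/a × 7.85 g/cm³ = 460.2 g·m⁻²·a⁻¹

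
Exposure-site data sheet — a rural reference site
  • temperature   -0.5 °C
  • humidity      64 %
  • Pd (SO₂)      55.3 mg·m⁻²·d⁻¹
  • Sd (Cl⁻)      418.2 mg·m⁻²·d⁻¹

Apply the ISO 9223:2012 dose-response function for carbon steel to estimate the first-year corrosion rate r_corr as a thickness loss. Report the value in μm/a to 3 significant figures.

r_corr = 45.5 μm/a

carbon steel: temperature factor f = +0.150·(-10.5) = -1.5750
  Pd branch = 1.77·Pd^0.52·e^(0.02·RH+f) = 10.62 μm/a
  Sd branch = 0.102·Sd^0.62·e^(0.033·RH+0.04·T) = 34.87 μm/a
  sum: 10.62 + 34.87 → r_corr = 45.48 μm/a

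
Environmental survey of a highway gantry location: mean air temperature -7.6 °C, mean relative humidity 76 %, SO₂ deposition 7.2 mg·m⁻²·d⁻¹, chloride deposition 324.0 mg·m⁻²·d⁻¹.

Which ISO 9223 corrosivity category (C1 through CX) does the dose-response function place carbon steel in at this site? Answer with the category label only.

carbon steel: T≤10 °C ⇒ hinge +0.150·(-7.6−10) = -2.6400
  Pd branch = 1.77·Pd^0.52·e^(0.02·RH+f) = 1.612 μm/a
  Cl⁻ term: 0.102·324.0^0.62·exp(0.033·76+0.04·-7.6) = 33.29
  r_corr = 1.612 + 33.29 = 34.9 μm/a
ISO 9223 Table 2 (carbon steel): 25 < 34.9 ≤ 50 μm/a ⇒ C3

C3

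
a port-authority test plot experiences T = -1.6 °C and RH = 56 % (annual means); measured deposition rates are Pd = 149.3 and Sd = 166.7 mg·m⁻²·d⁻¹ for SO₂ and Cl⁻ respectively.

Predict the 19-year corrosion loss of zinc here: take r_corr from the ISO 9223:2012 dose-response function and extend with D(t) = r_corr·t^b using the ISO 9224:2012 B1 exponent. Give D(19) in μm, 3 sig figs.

D(19) = 15.7 μm

zinc: T≤10 °C ⇒ hinge +0.038·(-1.6−10) = -0.4408
  SO₂ term: 0.0129·149.3^0.44·exp(0.046·56-0.4408) = 0.9874
  Cl⁻ term: 0.0175·166.7^0.57·exp(0.008·56+0.085·-1.6) = 0.4416
  r_corr = 0.9874 + 0.4416 = 1.429 μm/a
ISO 9224: D(t) = r_corr · t^b with b = 0.813 (zinc, B1)
  D(19) = 1.429 × 19^0.813 = 1.429 × 10.96 = 15.66 μm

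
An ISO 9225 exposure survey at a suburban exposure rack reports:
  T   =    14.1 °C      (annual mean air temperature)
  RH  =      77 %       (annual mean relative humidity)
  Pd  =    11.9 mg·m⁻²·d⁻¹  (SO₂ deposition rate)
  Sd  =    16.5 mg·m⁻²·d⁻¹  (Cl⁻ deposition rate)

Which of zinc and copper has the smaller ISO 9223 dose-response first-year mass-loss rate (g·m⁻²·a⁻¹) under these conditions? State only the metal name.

zinc

zinc: temperature factor f = -0.071·(4.1) = -0.2911
  SO₂ term: 0.0129·11.9^0.44·exp(0.046·77-0.2911) = 0.9901
  Sd branch = 0.0175·Sd^0.57·e^(0.008·RH+0.085·T) = 0.5309 μm/a
  r_corr = 0.9901 + 0.5309 = 1.521 μm/a
  mass loss = 1.521 μm/a × 7.14 g/cm³ = 10.86 g·m⁻²·a⁻¹
copper: temperature factor f = -0.080·(4.1) = -0.3280
  SO₂ term: 0.0053·11.9^0.26·exp(0.059·77-0.3280) = 0.6831
  Sd branch = 0.01025·Sd^0.27·e^(0.036·RH+0.049·T) = 0.6972 μm/a
  r_corr = 0.6831 + 0.6972 = 1.38 μm/a
  mass loss = 1.38 μm/a × 8.96 g/cm³ = 12.37 g·m⁻²·a⁻¹
Ordering by g·m⁻²·a⁻¹: copper (12.4) > zinc (10.9)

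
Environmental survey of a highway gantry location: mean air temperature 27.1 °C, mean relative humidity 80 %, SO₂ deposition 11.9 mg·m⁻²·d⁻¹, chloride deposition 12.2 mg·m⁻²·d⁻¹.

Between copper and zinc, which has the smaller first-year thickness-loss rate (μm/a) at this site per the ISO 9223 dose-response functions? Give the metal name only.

copper: f(T) = -0.080·(T−10) [T>10 °C] = -1.3680
  Pd branch = 0.0053·Pd^0.26·e^(0.059·RH+f) = 0.2882 μm/a
  Sd branch = 0.01025·Sd^0.27·e^(0.036·RH+0.049·T) = 1.354 μm/a
  r_corr = 0.2882 + 1.354 = 1.642 μm/a
zinc: temperature factor f = -0.071·(17.1) = -1.2141
  Pd branch = 0.0129·Pd^0.44·e^(0.046·RH+f) = 0.4516 μm/a
  Sd branch = 0.0175·Sd^0.57·e^(0.008·RH+0.085·T) = 1.382 μm/a
  sum: 0.4516 + 1.382 → r_corr = 1.834 μm/a
Ordering by μm/a: zinc (1.83) > copper (1.64)

copper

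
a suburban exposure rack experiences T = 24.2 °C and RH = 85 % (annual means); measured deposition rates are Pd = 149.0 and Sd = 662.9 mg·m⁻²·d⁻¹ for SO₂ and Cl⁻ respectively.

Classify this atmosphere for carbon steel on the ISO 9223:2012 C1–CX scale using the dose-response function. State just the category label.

CX

carbon steel: temperature factor f = -0.054·(14.2) = -0.7668
  sulphur-dioxide contribution → 60.72 μm/a
  chloride contribution → 249.2 μm/a
  ⇒ r_corr(carbon steel) = 309.9 μm/a
ISO 9223 Table 2 (carbon steel): 200 < 310 ≤ 700 μm/a ⇒ CX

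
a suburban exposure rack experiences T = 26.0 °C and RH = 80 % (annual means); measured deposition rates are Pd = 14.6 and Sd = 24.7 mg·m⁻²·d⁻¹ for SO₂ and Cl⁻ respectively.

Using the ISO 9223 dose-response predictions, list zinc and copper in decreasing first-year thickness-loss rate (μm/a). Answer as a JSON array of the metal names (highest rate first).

["zinc", "copper"]

zinc: temperature factor f = -0.071·(16.0) = -1.1360
  Pd branch = 0.0129·Pd^0.44·e^(0.046·RH+f) = 0.5343 μm/a
  Cl⁻ term: 0.0175·24.7^0.57·exp(0.008·80+0.085·26.0) = 1.882
  r_corr = 0.5343 + 1.882 = 2.416 μm/a
copper: temperature factor f = -0.080·(16.0) = -1.2800
  Pd branch = 0.0053·Pd^0.26·e^(0.059·RH+f) = 0.3319 μm/a
  Sd branch = 0.01025·Sd^0.27·e^(0.036·RH+0.049·T) = 1.552 μm/a
  sum: 0.3319 + 1.552 → r_corr = 1.884 μm/a
Ordering by μm/a: zinc (2.42) > copper (1.88)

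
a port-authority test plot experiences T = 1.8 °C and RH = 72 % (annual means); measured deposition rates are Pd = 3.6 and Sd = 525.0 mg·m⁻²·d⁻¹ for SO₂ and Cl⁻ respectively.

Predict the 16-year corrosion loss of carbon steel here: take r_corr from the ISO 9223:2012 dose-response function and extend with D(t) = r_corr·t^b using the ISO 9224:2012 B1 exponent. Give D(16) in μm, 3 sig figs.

D(16) = 262 μm

carbon steel: T≤10 °C ⇒ hinge +0.150·(1.8−10) = -1.2300
  sulphur-dioxide contribution → 4.251 μm/a
  chloride contribution → 57.31 μm/a
  ⇒ r_corr(carbon steel) = 61.56 μm/a
Long-term exponent b (ISO 9224 Table 2, B1) = 0.523
  D(16) = 61.56 × 16^0.523 = 61.56 × 4.263 = 262.5 μm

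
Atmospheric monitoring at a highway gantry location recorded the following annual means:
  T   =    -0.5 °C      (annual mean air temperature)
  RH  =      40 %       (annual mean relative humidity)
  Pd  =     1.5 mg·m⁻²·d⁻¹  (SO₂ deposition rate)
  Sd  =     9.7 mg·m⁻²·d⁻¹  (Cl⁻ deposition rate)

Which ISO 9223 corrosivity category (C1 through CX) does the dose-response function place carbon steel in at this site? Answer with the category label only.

C2

carbon steel: temperature factor f = +0.150·(-10.5) = -1.5750
  SO₂ term: 1.77·1.5^0.52·exp(0.02·40-1.5750) = 1.007
  Sd branch = 0.102·Sd^0.62·e^(0.033·RH+0.04·T) = 1.531 μm/a
  sum: 1.007 + 1.531 → r_corr = 2.538 μm/a
Category bounds: 1.3…25 μm/a bracket r_corr ⇒ C2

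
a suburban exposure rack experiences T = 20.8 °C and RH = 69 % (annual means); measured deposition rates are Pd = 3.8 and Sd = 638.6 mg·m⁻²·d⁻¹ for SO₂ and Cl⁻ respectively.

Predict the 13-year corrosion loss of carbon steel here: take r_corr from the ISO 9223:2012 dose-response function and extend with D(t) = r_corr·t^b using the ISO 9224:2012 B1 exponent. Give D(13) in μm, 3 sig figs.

carbon steel: T>10 °C ⇒ hinge -0.054·(20.8−10) = -0.5832
  Pd branch = 1.77·Pd^0.52·e^(0.02·RH+f) = 7.862 μm/a
  Cl⁻ term: 0.102·638.6^0.62·exp(0.033·69+0.04·20.8) = 125.3
  r_corr = 7.862 + 125.3 = 133.2 μm/a
ISO 9224: D(t) = r_corr · t^b with b = 0.523 (carbon steel, B1)
  D(13) = 133.2 × 13^0.523 = 133.2 × 3.825 = 509.4 μm

D(13) = 509 μm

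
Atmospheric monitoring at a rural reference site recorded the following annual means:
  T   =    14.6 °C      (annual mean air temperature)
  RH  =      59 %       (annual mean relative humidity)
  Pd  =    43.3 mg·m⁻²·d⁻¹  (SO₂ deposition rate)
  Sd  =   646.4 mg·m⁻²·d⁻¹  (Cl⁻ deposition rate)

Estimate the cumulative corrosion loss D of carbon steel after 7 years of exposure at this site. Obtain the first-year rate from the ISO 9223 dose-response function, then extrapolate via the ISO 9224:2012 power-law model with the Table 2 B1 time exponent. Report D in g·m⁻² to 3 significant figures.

carbon steel: f(T) = -0.054·(T−10) [T>10 °C] = -0.2484
  sulphur-dioxide contribution → 31.88 μm/a
  chloride contribution → 70.85 μm/a
  total first-year rate 102.7 μm/a
Power-law: D(7) = r_corr · 7^0.523
  D(7) = 102.7 × 7^0.523 = 102.7 × 2.767 = 284.2 μm
  Mass loss = 284.2 μm × 7.85 g/cm³ = 2231 g·m⁻²

D(7) = 2.23e+03 g·m⁻²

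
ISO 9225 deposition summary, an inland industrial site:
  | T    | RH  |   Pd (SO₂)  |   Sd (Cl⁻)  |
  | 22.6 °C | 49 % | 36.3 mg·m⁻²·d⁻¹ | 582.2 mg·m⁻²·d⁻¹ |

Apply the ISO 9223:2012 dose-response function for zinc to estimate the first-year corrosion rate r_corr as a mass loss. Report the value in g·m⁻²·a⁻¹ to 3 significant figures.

zinc: f(T) = -0.071·(T−10) [T>10 °C] = -0.8946
  sulphur-dioxide contribution → 0.244 μm/a
  chloride contribution → 6.663 μm/a
  ⇒ r_corr(zinc) = 6.907 μm/a
Convert to mass loss: 6.907 μm/a × 7.14 g/cm³ = 49.31 g·m⁻²·a⁻¹

r_corr = 49.3 g·m⁻²·a⁻¹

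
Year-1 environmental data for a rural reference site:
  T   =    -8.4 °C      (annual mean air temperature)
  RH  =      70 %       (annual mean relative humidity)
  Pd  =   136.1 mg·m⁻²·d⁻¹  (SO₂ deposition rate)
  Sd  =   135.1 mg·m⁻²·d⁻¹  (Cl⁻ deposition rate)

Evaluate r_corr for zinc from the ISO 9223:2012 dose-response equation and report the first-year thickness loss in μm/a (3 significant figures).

zinc: f(T) = +0.038·(T−10) [T≤10 °C] = -0.6992
  sulphur-dioxide contribution → 1.394 μm/a
  chloride contribution → 0.2458 μm/a
  ⇒ r_corr(zinc) = 1.64 μm/a

r_corr = 1.64 μm/a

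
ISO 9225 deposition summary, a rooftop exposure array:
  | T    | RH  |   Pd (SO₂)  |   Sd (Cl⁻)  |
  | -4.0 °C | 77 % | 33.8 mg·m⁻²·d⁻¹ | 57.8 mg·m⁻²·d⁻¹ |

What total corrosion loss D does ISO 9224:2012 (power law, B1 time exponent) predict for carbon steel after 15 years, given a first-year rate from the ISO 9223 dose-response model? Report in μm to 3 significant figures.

D(15) = 82.2 μm

carbon steel: f(T) = +0.150·(T−10) [T≤10 °C] = -2.1000
  sulphur-dioxide contribution → 6.307 μm/a
  chloride contribution → 13.65 μm/a
  total first-year rate 19.95 μm/a
Power-law: D(15) = r_corr · 15^0.523
  D(15) = 19.95 × 15^0.523 = 19.95 × 4.122 = 82.25 μm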